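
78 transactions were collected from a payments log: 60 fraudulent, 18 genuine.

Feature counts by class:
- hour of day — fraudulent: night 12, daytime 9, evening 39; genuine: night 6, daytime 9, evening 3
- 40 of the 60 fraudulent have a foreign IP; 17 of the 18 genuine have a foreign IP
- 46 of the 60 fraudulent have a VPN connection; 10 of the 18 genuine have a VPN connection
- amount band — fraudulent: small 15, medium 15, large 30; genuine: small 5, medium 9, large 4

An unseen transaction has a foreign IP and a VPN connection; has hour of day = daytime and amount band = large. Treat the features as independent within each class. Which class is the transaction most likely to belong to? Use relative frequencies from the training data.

fraudulent: (60/78) × (9/60) × (40/60) × (46/60) × (30/60) ≈ 0.0294872
genuine: (18/78) × (9/18) × (17/18) × (10/18) × (4/18) ≈ 0.0134536
Highest score → fraudulent.

fraudulent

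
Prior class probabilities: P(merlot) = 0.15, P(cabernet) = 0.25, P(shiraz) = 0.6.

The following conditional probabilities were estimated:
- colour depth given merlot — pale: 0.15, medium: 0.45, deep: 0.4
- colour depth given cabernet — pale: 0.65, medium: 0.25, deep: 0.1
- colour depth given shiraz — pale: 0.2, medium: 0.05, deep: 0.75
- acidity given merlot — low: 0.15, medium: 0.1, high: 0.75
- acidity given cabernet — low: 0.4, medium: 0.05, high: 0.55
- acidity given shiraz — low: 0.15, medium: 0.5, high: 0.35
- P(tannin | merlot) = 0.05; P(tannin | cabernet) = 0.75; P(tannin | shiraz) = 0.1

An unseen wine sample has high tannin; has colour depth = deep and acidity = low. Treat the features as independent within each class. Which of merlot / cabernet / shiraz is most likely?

merlot: 0.15 × 0.4 × 0.15 × 0.05 = 0.00045
cabernet: 0.25 × 0.1 × 0.4 × 0.75 = 0.0075
shiraz: 0.6 × 0.75 × 0.15 × 0.1 = 0.00675
Highest score → cabernet.

cabernet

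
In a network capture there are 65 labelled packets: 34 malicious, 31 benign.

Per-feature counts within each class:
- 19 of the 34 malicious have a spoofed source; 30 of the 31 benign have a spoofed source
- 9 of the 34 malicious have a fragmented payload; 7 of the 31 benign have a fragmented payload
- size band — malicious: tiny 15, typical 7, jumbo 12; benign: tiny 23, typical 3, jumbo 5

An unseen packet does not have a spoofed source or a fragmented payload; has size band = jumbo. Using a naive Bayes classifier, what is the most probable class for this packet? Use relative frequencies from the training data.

malicious

malicious: (34/65) × (15/34) × (25/34) × (12/34) ≈ 0.0598882
benign: (31/65) × (1/31) × (24/31) × (5/31) ≈ 0.00192108
Highest score → malicious.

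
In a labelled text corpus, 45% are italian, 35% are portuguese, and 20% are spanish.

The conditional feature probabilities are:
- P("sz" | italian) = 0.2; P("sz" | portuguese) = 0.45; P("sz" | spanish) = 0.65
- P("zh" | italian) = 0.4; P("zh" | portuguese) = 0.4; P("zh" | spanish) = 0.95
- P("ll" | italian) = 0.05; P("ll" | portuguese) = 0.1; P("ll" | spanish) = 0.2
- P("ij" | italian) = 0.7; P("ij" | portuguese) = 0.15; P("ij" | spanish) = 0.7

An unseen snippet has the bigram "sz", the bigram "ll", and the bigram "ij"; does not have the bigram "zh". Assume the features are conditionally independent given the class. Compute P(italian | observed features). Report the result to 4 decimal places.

italian: 0.45 × 0.2 × (1−0.4) × 0.05 × 0.7 = 0.00189
portuguese: 0.35 × 0.45 × (1−0.4) × 0.1 × 0.15 = 0.0014175
spanish: 0.2 × 0.65 × (1−0.95) × 0.2 × 0.7 = 0.00091
P(italian | x) = 0.00189 / 0.0042175 ≈ 0.4481

0.4481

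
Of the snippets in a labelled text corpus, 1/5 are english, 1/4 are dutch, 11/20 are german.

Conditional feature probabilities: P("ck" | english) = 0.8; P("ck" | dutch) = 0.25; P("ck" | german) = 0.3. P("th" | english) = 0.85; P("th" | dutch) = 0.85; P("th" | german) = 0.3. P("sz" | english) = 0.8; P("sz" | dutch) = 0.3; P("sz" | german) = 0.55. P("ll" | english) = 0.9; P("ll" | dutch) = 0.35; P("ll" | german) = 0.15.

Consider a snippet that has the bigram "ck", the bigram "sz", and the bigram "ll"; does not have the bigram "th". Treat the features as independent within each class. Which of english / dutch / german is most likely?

english: 0.2 × 0.8 × (1−0.85) × 0.8 × 0.9 = 0.01728
dutch: 0.25 × 0.25 × (1−0.85) × 0.3 × 0.35 = 0.000984375
german: 0.55 × 0.3 × (1−0.3) × 0.55 × 0.15 = 0.00952875
Highest score → english.

english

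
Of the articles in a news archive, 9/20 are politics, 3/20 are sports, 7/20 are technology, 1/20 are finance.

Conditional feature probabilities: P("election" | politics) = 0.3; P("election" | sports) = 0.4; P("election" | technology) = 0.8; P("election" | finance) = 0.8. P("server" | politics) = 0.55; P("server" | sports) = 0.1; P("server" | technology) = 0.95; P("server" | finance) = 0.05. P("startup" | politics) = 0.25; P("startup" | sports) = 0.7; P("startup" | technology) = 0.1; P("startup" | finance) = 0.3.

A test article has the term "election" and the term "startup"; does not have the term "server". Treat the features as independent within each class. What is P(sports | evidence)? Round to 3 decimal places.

0.575

politics: 0.45 × 0.3 × (1−0.55) × 0.25 = 0.0151875
sports: 0.15 × 0.4 × (1−0.1) × 0.7 = 0.0378
technology: 0.35 × 0.8 × (1−0.95) × 0.1 = 0.0014
finance: 0.05 × 0.8 × (1−0.05) × 0.3 = 0.0114
P(sports | x) = 0.0378 / 0.0657875 ≈ 0.575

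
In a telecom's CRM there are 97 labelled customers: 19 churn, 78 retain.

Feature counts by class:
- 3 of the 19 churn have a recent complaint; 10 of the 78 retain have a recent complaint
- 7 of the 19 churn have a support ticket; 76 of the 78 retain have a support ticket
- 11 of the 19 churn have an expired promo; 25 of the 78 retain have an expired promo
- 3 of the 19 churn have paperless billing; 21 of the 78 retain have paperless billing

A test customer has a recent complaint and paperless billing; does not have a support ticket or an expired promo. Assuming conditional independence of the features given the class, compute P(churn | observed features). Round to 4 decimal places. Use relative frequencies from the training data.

churn: (19/97) × (3/19) × (12/19) × (8/19) × (3/19) ≈ 0.00129862
retain: (78/97) × (10/78) × (2/78) × (53/78) × (21/78) ≈ 0.000483581
P(churn | x) = 0.00129862 / 0.001782201 ≈ 0.7287

0.7287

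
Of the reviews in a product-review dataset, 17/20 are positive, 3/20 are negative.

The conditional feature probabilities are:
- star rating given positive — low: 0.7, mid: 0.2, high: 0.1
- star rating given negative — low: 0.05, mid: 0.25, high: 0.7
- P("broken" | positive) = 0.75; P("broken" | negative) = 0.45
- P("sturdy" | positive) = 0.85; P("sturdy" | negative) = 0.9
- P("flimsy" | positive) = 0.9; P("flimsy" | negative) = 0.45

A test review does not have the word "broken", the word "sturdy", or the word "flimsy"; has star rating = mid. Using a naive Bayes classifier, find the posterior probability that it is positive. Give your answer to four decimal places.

positive: 0.85 × 0.2 × (1−0.75) × (1−0.85) × (1−0.9) = 0.0006375
negative: 0.15 × 0.25 × (1−0.45) × (1−0.9) × (1−0.45) = 0.001134375
P(positive | x) = 0.0006375 / 0.001771875 ≈ 0.3598

0.3598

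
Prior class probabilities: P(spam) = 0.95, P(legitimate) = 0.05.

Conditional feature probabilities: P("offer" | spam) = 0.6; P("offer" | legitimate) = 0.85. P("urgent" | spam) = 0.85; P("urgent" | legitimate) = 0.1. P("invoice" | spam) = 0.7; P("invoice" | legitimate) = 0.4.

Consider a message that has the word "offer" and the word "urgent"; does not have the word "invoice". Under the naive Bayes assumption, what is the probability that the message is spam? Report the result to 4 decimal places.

0.9828

spam: 0.95 × 0.6 × 0.85 × (1−0.7) = 0.14535
legitimate: 0.05 × 0.85 × 0.1 × (1−0.4) = 0.00255
P(spam | x) = 0.14535 / 0.1479 ≈ 0.9828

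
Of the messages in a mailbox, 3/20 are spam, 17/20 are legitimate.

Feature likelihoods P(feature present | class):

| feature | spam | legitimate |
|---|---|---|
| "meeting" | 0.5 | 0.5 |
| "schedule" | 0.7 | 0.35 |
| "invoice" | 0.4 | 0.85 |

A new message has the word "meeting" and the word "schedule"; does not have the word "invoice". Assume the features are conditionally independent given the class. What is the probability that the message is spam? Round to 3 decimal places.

spam: 0.15 × 0.5 × 0.7 × (1−0.4) = 0.0315
legitimate: 0.85 × 0.5 × 0.35 × (1−0.85) = 0.0223125
P(spam | x) = 0.0315 / 0.0538125 ≈ 0.585

0.585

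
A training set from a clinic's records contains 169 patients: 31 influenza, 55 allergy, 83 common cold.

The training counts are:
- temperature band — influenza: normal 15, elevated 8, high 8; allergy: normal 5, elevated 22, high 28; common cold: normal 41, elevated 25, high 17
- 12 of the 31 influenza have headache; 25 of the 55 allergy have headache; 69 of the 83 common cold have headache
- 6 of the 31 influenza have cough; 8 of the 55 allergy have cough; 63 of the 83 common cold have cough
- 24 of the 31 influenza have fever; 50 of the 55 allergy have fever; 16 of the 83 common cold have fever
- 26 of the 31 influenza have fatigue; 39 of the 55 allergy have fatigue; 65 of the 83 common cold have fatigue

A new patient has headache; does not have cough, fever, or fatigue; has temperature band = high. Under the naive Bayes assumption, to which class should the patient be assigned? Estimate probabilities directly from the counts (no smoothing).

common cold

influenza: (31/169) × (8/31) × (12/31) × (25/31) × (7/31) × (5/31) ≈ 0.000538203
allergy: (55/169) × (28/55) × (25/55) × (47/55) × (5/55) × (16/55) ≈ 0.00170196
common cold: (83/169) × (17/83) × (69/83) × (20/83) × (67/83) × (18/83) ≈ 0.00352757
Highest score → common cold.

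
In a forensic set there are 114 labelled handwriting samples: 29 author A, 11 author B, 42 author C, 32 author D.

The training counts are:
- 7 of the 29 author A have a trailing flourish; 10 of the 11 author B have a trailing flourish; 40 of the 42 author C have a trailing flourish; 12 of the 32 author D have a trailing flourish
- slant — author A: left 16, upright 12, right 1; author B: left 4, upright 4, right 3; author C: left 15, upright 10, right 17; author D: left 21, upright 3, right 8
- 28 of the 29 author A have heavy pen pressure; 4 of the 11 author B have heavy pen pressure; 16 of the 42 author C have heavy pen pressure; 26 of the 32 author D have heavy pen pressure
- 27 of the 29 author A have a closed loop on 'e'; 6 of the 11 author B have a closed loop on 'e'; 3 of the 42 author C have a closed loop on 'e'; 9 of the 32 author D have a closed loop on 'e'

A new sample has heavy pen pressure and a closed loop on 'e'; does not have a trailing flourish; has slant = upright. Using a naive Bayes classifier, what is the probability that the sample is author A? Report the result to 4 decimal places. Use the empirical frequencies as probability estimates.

author A: (29/114) × (22/29) × (12/29) × (28/29) × (27/29) ≈ 0.0717839
author B: (11/114) × (1/11) × (4/11) × (4/11) × (6/11) ≈ 0.000632686
author C: (42/114) × (2/42) × (10/42) × (16/42) × (3/42) ≈ 0.000113663
author D: (32/114) × (20/32) × (3/32) × (26/32) × (9/32) ≈ 0.00375848
P(author A | x) = 0.0717839 / 0.076288729 ≈ 0.9410

0.9410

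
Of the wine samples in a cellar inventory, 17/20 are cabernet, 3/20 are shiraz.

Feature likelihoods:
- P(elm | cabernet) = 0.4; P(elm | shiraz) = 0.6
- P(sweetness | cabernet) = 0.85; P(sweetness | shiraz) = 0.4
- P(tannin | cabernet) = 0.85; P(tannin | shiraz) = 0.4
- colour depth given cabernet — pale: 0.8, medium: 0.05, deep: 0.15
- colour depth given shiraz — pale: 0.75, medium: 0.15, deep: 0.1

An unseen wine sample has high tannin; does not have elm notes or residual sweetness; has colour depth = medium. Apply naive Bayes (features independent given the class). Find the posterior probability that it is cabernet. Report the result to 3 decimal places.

cabernet: 0.85 × (1−0.4) × (1−0.85) × 0.85 × 0.05 = 0.00325125
shiraz: 0.15 × (1−0.6) × (1−0.4) × 0.4 × 0.15 = 0.00216
P(cabernet | x) = 0.00325125 / 0.00541125 ≈ 0.601

0.601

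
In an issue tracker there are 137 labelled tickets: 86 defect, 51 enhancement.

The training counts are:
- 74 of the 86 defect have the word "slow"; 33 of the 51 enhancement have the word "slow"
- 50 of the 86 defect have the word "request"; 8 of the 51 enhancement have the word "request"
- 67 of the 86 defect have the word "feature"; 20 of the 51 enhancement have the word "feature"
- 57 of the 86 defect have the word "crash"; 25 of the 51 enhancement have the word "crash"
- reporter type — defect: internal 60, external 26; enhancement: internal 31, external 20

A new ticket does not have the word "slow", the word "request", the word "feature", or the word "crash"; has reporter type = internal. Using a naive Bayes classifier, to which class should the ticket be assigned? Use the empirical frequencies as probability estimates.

enhancement

defect: (86/137) × (12/86) × (36/86) × (19/86) × (29/86) × (60/86) ≈ 0.00190578
enhancement: (51/137) × (18/51) × (43/51) × (31/51) × (26/51) × (31/51) ≈ 0.0208659
Highest score → enhancement.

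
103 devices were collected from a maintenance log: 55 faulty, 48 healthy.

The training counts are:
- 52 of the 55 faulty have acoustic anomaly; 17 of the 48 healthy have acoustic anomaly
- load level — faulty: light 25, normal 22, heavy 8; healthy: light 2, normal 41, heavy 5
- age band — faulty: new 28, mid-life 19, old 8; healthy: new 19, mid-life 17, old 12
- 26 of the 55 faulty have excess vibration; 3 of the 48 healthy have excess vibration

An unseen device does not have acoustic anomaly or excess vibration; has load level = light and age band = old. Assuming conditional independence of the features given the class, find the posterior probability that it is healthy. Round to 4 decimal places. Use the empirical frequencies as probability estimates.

0.7432

faulty: (55/103) × (3/55) × (25/55) × (8/55) × (29/55) ≈ 0.00101537
healthy: (48/103) × (31/48) × (2/48) × (12/48) × (45/48) ≈ 0.00293917
P(healthy | x) = 0.00293917 / 0.00395454 ≈ 0.7432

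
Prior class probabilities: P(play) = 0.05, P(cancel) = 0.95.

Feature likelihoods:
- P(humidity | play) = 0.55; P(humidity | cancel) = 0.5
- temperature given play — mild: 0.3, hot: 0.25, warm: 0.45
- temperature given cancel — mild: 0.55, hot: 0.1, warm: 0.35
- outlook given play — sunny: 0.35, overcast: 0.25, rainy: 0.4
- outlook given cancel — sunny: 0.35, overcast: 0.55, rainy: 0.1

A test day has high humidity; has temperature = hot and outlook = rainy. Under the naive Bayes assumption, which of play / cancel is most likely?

play: 0.05 × 0.55 × 0.25 × 0.4 = 0.00275
cancel: 0.95 × 0.5 × 0.1 × 0.1 = 0.00475
Highest score → cancel.

cancel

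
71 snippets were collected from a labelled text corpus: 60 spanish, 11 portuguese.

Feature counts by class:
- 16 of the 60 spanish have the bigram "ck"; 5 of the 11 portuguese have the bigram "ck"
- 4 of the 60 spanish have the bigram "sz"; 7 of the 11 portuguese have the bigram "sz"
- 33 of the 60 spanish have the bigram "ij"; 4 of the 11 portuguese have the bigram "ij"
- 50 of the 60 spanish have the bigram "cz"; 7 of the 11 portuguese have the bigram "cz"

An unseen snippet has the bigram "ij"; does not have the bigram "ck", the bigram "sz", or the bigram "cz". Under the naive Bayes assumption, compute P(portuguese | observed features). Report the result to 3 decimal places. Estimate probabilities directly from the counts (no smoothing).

0.071

spanish: (60/71) × (44/60) × (56/60) × (33/60) × (10/60) ≈ 0.0530203
portuguese: (11/71) × (6/11) × (4/11) × (4/11) × (4/11) ≈ 0.00406345
P(portuguese | x) = 0.00406345 / 0.05708375 ≈ 0.071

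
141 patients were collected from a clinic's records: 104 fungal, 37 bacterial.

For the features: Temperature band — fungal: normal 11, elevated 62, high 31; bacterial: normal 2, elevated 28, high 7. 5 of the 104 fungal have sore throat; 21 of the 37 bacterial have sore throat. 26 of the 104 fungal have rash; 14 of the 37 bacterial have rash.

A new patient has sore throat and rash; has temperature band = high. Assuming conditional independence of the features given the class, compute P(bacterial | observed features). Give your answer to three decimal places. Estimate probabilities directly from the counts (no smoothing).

fungal: (104/141) × (31/104) × (5/104) × (26/104) ≈ 0.00264253
bacterial: (37/141) × (7/37) × (21/37) × (14/37) ≈ 0.0106616
P(bacterial | x) = 0.0106616 / 0.01330413 ≈ 0.801

0.801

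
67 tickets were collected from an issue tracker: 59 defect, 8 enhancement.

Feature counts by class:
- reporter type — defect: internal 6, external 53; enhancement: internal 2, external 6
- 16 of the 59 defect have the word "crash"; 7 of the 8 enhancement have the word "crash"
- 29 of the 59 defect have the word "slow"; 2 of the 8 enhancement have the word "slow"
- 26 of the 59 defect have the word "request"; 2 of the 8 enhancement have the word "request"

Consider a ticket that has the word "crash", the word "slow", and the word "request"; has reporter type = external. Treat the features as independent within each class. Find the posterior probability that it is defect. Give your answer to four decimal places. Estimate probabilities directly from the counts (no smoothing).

0.9047

defect: (59/67) × (53/59) × (16/59) × (29/59) × (26/59) ≈ 0.0464661
enhancement: (8/67) × (6/8) × (7/8) × (2/8) × (2/8) ≈ 0.00489739
P(defect | x) = 0.0464661 / 0.05136349 ≈ 0.9047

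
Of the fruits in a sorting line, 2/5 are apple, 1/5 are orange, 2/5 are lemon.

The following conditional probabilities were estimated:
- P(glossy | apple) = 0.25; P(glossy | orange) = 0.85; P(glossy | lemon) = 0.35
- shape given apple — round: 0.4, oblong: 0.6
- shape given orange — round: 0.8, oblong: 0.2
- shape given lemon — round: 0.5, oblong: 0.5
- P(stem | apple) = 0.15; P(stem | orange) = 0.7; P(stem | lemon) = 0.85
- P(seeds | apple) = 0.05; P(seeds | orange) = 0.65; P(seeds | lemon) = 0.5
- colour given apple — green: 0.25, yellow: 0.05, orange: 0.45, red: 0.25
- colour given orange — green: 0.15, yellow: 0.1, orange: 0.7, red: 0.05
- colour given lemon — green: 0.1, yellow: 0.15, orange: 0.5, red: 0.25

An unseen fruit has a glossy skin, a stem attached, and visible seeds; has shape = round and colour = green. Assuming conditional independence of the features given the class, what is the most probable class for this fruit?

orange

apple: 0.4 × 0.25 × 0.4 × 0.15 × 0.05 × 0.25 = 0.000075
orange: 0.2 × 0.85 × 0.8 × 0.7 × 0.65 × 0.15 = 0.009282
lemon: 0.4 × 0.35 × 0.5 × 0.85 × 0.5 × 0.1 = 0.002975
Highest score → orange.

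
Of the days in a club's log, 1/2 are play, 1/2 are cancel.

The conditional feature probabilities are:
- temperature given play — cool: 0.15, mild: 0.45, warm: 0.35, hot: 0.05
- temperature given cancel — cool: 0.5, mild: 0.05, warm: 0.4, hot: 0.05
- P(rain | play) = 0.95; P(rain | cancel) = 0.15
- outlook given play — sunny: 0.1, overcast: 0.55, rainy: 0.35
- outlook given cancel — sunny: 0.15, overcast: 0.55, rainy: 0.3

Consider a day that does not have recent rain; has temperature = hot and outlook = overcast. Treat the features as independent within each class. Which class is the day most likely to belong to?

cancel

play: 0.5 × 0.05 × (1−0.95) × 0.55 = 0.0006875
cancel: 0.5 × 0.05 × (1−0.15) × 0.55 = 0.0116875
Highest score → cancel.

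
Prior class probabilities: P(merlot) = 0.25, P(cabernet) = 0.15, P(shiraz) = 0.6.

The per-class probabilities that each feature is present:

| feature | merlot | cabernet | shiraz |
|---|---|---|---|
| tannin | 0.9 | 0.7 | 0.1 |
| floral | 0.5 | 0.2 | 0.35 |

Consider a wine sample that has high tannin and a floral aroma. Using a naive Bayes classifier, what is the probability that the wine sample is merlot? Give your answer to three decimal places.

0.728

merlot: 0.25 × 0.9 × 0.5 = 0.1125
cabernet: 0.15 × 0.7 × 0.2 = 0.021
shiraz: 0.6 × 0.1 × 0.35 = 0.021
P(merlot | x) = 0.1125 / 0.1545 ≈ 0.728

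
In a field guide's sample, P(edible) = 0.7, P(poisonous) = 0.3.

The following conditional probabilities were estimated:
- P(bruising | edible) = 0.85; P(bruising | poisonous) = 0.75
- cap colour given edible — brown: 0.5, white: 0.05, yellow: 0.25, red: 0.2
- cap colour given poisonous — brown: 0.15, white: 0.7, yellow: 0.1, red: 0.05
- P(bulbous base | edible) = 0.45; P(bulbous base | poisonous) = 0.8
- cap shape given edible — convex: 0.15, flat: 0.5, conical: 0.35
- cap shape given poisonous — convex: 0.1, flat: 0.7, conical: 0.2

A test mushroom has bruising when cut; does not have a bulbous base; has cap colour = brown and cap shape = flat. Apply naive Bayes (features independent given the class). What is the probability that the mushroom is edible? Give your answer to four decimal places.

edible: 0.7 × 0.85 × 0.5 × (1−0.45) × 0.5 = 0.0818125
poisonous: 0.3 × 0.75 × 0.15 × (1−0.8) × 0.7 = 0.004725
P(edible | x) = 0.0818125 / 0.0865375 ≈ 0.9454

0.9454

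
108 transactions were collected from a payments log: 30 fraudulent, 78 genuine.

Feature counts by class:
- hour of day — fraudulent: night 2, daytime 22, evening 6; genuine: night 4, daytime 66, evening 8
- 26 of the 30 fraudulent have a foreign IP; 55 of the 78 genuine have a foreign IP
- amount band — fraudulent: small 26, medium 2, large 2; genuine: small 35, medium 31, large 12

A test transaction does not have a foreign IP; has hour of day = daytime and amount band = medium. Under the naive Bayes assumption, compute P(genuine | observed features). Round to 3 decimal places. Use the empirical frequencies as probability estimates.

0.975

fraudulent: (30/108) × (22/30) × (4/30) × (2/30) ≈ 0.0018107
genuine: (78/108) × (66/78) × (23/78) × (31/78) ≈ 0.0716177
P(genuine | x) = 0.0716177 / 0.0734284 ≈ 0.975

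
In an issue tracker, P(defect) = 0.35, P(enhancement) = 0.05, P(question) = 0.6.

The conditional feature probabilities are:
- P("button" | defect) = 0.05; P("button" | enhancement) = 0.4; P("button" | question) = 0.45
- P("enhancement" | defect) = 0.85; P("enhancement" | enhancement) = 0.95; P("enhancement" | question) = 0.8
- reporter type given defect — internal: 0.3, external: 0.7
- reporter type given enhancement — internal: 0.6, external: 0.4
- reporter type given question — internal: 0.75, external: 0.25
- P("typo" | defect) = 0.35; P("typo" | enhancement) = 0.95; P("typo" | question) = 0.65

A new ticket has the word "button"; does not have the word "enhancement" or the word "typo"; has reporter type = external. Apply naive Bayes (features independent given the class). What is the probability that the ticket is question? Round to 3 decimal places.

0.796

defect: 0.35 × 0.05 × (1−0.85) × 0.7 × (1−0.35) = 0.001194375
enhancement: 0.05 × 0.4 × (1−0.95) × 0.4 × (1−0.95) = 0.00002
question: 0.6 × 0.45 × (1−0.8) × 0.25 × (1−0.65) = 0.004725
P(question | x) = 0.004725 / 0.005939375 ≈ 0.796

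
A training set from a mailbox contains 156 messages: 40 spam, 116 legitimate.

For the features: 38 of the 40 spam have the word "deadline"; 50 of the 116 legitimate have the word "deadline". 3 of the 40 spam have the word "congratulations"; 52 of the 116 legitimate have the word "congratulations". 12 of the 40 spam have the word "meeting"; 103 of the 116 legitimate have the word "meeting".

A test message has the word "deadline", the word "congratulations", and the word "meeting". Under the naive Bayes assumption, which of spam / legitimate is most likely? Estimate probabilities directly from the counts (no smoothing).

spam: (40/156) × (38/40) × (3/40) × (12/40) ≈ 0.00548077
legitimate: (116/156) × (50/116) × (52/116) × (103/116) ≈ 0.127576
Highest score → legitimate.

legitimate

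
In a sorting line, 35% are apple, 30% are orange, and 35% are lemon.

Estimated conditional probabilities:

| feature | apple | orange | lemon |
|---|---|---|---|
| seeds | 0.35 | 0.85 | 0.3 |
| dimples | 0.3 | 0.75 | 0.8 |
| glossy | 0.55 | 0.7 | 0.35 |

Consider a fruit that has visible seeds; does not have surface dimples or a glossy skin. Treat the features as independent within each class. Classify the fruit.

apple: 0.35 × 0.35 × (1−0.3) × (1−0.55) = 0.0385875
orange: 0.3 × 0.85 × (1−0.75) × (1−0.7) = 0.019125
lemon: 0.35 × 0.3 × (1−0.8) × (1−0.35) = 0.01365
Highest score → apple.

apple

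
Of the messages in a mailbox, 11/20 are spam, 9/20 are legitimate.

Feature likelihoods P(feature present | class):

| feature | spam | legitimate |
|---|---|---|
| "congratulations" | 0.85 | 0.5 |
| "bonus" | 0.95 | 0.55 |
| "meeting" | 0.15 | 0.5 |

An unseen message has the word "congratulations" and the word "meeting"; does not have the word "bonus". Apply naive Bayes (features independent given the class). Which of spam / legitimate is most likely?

spam: 0.55 × 0.85 × (1−0.95) × 0.15 = 0.00350625
legitimate: 0.45 × 0.5 × (1−0.55) × 0.5 = 0.050625
Highest score → legitimate.

legitimate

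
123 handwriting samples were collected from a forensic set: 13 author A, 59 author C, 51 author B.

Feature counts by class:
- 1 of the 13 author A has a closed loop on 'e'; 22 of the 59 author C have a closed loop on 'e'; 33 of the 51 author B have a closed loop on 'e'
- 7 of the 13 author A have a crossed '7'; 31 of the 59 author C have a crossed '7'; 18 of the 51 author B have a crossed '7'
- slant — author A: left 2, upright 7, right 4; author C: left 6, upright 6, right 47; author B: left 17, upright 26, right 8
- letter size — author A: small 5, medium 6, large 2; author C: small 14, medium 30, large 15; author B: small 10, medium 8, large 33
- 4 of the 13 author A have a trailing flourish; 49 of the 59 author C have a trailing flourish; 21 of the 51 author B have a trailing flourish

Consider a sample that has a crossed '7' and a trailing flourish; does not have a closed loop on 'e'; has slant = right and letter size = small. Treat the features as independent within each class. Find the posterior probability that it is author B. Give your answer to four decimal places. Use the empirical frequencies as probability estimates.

0.0239

author A: (13/123) × (12/13) × (7/13) × (4/13) × (5/13) × (4/13) ≈ 0.00191289
author C: (59/123) × (37/59) × (31/59) × (47/59) × (14/59) × (49/59) ≈ 0.0248126
author B: (51/123) × (18/51) × (18/51) × (8/51) × (10/51) × (21/51) ≈ 0.000654137
P(author B | x) = 0.000654137 / 0.027379627 ≈ 0.0239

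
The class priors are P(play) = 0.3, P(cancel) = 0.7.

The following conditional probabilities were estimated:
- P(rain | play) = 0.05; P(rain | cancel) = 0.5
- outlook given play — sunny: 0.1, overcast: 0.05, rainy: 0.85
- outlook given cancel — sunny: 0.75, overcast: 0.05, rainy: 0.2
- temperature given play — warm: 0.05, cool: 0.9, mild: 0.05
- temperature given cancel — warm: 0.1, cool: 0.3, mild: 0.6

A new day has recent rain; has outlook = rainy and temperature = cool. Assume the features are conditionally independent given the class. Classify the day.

cancel

play: 0.3 × 0.05 × 0.85 × 0.9 = 0.011475
cancel: 0.7 × 0.5 × 0.2 × 0.3 = 0.021
Highest score → cancel.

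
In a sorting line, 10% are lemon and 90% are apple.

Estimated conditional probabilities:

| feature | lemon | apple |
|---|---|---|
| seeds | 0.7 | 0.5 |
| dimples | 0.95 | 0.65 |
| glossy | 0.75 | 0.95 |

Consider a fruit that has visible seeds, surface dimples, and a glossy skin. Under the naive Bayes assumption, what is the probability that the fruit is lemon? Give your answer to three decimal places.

0.152

lemon: 0.1 × 0.7 × 0.95 × 0.75 = 0.049875
apple: 0.9 × 0.5 × 0.65 × 0.95 = 0.277875
P(lemon | x) = 0.049875 / 0.32775 ≈ 0.152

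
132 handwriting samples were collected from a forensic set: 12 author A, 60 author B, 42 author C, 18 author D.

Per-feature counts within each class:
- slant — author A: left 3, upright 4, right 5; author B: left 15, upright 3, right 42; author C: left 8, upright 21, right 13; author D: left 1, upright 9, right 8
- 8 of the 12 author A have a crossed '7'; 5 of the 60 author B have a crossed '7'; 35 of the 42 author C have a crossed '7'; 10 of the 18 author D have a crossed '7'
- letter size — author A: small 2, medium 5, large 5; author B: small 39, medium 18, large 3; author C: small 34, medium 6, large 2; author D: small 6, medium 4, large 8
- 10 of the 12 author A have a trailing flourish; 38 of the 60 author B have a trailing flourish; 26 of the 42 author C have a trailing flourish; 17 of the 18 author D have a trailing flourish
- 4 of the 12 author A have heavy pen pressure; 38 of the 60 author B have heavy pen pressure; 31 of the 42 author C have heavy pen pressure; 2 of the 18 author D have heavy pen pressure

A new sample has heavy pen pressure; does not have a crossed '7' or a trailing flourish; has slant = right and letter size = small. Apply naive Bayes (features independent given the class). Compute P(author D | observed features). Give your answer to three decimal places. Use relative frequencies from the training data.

author A: (12/132) × (5/12) × (4/12) × (2/12) × (2/12) × (4/12) ≈ 0.00011691
author B: (60/132) × (42/60) × (55/60) × (39/60) × (22/60) × (38/60) ≈ 0.0440255
author C: (42/132) × (13/42) × (7/42) × (34/42) × (16/42) × (31/42) ≈ 0.00373621
author D: (18/132) × (8/18) × (8/18) × (6/18) × (1/18) × (2/18) ≈ 0.0000554239
P(author D | x) = 0.0000554239 / 0.0479340439 ≈ 0.001

0.001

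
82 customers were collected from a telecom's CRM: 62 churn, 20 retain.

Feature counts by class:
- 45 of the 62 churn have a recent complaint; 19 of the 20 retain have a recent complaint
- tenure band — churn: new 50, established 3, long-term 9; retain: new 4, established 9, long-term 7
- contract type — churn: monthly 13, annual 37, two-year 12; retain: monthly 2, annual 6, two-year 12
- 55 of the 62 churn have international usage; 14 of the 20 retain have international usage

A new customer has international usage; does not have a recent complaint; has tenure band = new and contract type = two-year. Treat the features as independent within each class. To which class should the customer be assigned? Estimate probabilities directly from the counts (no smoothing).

churn

churn: (62/82) × (17/62) × (50/62) × (12/62) × (55/62) ≈ 0.0287061
retain: (20/82) × (1/20) × (4/20) × (12/20) × (14/20) ≈ 0.00102439
Highest score → churn.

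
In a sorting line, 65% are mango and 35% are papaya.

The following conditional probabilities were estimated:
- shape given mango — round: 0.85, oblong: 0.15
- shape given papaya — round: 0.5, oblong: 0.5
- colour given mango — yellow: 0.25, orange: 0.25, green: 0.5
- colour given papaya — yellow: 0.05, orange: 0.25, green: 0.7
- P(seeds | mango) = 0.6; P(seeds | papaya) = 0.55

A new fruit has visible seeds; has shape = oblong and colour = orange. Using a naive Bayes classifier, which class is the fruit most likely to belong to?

mango: 0.65 × 0.15 × 0.25 × 0.6 = 0.014625
papaya: 0.35 × 0.5 × 0.25 × 0.55 = 0.0240625
Highest score → papaya.

papaya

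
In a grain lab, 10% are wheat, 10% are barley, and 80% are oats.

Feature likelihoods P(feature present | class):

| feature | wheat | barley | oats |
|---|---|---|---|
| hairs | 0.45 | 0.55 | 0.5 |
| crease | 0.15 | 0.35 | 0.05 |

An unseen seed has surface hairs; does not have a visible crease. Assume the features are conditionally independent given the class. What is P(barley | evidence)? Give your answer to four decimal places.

wheat: 0.1 × 0.45 × (1−0.15) = 0.03825
barley: 0.1 × 0.55 × (1−0.35) = 0.03575
oats: 0.8 × 0.5 × (1−0.05) = 0.38
P(barley | x) = 0.03575 / 0.454 ≈ 0.0787

0.0787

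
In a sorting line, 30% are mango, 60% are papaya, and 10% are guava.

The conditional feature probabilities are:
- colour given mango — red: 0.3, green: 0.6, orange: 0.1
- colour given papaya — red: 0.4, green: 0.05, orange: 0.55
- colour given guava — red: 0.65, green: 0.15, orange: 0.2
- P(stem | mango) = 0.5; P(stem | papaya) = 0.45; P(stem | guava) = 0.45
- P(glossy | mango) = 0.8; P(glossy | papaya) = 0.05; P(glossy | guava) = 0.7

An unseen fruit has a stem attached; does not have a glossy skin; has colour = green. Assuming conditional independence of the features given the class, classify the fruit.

mango: 0.3 × 0.6 × 0.5 × (1−0.8) = 0.018
papaya: 0.6 × 0.05 × 0.45 × (1−0.05) = 0.012825
guava: 0.1 × 0.15 × 0.45 × (1−0.7) = 0.002025
Highest score → mango.

mango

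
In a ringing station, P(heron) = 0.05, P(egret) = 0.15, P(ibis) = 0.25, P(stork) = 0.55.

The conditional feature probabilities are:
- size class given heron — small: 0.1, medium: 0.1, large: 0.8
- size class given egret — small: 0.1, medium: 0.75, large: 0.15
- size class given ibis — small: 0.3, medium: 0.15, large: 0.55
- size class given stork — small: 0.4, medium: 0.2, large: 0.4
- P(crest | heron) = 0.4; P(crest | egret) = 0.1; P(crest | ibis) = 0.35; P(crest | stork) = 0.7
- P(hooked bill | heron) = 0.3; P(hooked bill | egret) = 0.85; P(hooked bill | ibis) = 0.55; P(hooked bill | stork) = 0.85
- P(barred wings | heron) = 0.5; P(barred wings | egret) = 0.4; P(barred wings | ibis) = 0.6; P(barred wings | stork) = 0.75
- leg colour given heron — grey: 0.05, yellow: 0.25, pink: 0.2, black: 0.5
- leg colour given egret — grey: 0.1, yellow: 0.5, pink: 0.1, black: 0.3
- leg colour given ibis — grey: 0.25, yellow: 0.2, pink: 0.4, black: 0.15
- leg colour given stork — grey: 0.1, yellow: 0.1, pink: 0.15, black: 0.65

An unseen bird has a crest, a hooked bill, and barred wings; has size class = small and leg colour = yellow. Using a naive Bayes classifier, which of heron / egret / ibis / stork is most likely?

heron: 0.05 × 0.1 × 0.4 × 0.3 × 0.5 × 0.25 = 0.000075
egret: 0.15 × 0.1 × 0.1 × 0.85 × 0.4 × 0.5 = 0.000255
ibis: 0.25 × 0.3 × 0.35 × 0.55 × 0.6 × 0.2 = 0.0017325
stork: 0.55 × 0.4 × 0.7 × 0.85 × 0.75 × 0.1 = 0.0098175
Highest score → stork.

stork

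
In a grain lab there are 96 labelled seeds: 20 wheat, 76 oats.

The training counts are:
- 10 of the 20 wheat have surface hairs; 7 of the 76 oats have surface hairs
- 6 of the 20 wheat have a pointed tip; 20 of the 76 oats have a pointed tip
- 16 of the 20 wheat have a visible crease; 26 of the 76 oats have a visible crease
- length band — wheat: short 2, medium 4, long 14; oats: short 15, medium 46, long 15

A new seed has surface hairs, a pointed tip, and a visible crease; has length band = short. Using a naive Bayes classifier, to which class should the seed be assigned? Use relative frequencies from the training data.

wheat: (20/96) × (10/20) × (6/20) × (16/20) × (2/20) = 0.0025
oats: (76/96) × (7/76) × (20/76) × (26/76) × (15/76) ≈ 0.00129563
Highest score → wheat.

wheat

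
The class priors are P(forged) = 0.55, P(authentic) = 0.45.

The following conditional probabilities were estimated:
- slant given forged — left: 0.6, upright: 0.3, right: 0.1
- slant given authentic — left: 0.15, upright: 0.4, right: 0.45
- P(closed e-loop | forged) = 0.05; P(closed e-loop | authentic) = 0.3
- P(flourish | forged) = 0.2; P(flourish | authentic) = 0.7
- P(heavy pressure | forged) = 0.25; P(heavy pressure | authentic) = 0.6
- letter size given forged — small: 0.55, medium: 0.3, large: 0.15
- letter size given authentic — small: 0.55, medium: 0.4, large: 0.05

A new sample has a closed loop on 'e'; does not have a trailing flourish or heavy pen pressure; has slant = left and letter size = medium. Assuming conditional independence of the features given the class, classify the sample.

forged: 0.55 × 0.6 × 0.05 × (1−0.2) × (1−0.25) × 0.3 = 0.00297
authentic: 0.45 × 0.15 × 0.3 × (1−0.7) × (1−0.6) × 0.4 = 0.000972
Highest score → forged.

forged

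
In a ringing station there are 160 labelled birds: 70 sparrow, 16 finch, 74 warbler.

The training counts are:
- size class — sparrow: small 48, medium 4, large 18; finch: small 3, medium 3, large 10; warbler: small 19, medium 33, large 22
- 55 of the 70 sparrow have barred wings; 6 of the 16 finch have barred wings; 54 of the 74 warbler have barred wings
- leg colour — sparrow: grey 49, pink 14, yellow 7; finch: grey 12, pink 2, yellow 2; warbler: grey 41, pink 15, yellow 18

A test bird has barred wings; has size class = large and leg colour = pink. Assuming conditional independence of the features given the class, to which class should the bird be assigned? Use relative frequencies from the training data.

sparrow: (70/160) × (18/70) × (55/70) × (14/70) ≈ 0.0176786
finch: (16/160) × (10/16) × (6/16) × (2/16) = 0.0029296875
warbler: (74/160) × (22/74) × (54/74) × (15/74) ≈ 0.0203388
Highest score → warbler.

warbler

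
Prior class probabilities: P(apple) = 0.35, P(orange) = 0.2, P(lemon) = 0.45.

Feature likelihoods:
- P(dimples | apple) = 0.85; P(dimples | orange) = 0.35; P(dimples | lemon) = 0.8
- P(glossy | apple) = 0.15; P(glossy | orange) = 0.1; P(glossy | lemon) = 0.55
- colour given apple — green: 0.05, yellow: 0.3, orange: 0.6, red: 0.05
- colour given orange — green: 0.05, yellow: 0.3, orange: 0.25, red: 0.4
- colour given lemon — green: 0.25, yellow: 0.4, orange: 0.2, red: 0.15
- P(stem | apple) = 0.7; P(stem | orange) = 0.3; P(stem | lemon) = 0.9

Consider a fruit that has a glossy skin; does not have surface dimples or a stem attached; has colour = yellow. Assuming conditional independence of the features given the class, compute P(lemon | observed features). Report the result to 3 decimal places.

apple: 0.35 × (1−0.85) × 0.15 × 0.3 × (1−0.7) = 0.00070875
orange: 0.2 × (1−0.35) × 0.1 × 0.3 × (1−0.3) = 0.00273
lemon: 0.45 × (1−0.8) × 0.55 × 0.4 × (1−0.9) = 0.00198
P(lemon | x) = 0.00198 / 0.00541875 ≈ 0.365

0.365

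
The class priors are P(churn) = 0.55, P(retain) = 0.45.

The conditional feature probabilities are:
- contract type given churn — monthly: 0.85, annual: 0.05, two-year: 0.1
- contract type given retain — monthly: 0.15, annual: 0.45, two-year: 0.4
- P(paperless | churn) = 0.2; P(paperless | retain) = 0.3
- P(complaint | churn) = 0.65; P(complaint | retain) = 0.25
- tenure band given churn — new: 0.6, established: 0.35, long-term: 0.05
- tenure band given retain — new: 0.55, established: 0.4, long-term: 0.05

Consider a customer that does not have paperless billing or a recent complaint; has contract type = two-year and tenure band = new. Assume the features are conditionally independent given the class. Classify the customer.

churn: 0.55 × 0.1 × (1−0.2) × (1−0.65) × 0.6 = 0.00924
retain: 0.45 × 0.4 × (1−0.3) × (1−0.25) × 0.55 = 0.051975
Highest score → retain.

retain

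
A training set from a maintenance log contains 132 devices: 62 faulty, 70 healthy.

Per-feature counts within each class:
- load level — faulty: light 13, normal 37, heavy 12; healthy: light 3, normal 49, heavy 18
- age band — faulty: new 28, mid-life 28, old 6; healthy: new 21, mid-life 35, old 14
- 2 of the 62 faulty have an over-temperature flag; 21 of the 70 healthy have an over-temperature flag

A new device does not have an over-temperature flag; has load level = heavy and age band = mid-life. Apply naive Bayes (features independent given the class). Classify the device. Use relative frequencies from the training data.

healthy

faulty: (62/132) × (12/62) × (28/62) × (60/62) ≈ 0.0397313
healthy: (70/132) × (18/70) × (35/70) × (49/70) ≈ 0.0477273
Highest score → healthy.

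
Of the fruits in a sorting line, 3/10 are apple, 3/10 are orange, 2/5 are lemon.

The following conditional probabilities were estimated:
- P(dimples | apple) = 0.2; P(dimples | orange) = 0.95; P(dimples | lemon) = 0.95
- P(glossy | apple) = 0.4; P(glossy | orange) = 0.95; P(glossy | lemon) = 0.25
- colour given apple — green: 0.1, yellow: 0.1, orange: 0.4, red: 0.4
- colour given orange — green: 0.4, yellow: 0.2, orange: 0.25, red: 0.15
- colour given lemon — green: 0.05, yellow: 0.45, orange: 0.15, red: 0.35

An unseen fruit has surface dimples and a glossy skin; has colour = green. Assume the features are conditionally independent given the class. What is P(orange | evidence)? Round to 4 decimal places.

apple: 0.3 × 0.2 × 0.4 × 0.1 = 0.0024
orange: 0.3 × 0.95 × 0.95 × 0.4 = 0.1083
lemon: 0.4 × 0.95 × 0.25 × 0.05 = 0.00475
P(orange | x) = 0.1083 / 0.11545 ≈ 0.9381

0.9381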